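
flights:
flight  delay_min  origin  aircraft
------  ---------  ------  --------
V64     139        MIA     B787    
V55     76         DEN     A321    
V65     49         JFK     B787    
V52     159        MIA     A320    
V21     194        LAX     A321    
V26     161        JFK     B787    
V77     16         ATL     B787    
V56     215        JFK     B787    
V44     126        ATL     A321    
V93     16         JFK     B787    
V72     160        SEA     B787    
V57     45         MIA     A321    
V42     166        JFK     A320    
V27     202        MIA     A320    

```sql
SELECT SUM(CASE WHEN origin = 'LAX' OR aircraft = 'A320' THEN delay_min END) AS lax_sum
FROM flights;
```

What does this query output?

721

flight=V64: ✗
flight=V55: ✗
flight=V65: ✗
flight=V52: ✓ → 159
flight=V21: ✓ → 194
flight=V26: ✗
flight=V77: ✗
flight=V56: ✗
flight=V44: ✗
flight=V93: ✗
flight=V72: ✗
flight=V57: ✗
flight=V42: ✓ → 166
flight=V27: ✓ → 202
lax_sum = 159 + 194 + 166 + 202 = 721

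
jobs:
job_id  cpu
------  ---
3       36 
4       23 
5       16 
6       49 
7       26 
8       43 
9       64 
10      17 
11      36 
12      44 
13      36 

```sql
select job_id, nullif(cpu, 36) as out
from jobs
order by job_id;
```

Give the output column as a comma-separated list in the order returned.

NULL, 23, 16, 49, 26, 43, 64, 17, NULL, 44, NULL

job_id=3: cpu=36 vs 36: equal → NULL
job_id=4: cpu=23 vs 36: differ → 23
job_id=5: cpu=16 vs 36: differ → 16
job_id=6: cpu=49 vs 36: differ → 49
job_id=7: cpu=26 vs 36: differ → 26
job_id=8: cpu=43 vs 36: differ → 43
job_id=9: cpu=64 vs 36: differ → 64
job_id=10: cpu=17 vs 36: differ → 17
job_id=11: cpu=36 vs 36: equal → NULL
job_id=12: cpu=44 vs 36: differ → 44
job_id=13: cpu=36 vs 36: equal → NULL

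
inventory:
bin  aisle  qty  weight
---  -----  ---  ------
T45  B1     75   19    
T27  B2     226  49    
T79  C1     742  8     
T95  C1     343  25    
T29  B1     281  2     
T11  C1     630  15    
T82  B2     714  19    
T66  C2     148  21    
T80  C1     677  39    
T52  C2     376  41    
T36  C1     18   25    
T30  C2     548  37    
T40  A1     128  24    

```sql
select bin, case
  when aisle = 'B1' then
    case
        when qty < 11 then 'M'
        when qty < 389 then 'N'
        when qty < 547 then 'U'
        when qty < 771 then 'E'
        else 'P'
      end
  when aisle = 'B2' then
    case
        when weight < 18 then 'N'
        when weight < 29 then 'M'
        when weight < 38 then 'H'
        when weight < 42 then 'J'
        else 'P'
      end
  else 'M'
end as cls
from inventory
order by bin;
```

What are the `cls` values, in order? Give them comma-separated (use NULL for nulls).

bin=T11: aisle='C1' → outer ELSE → M
bin=T27: aisle='B2' → inner[ELSE] → P
bin=T29: aisle='B1' → inner[qty < 389] → N
bin=T30: aisle='C2' → outer ELSE → M
bin=T36: aisle='C1' → outer ELSE → M
bin=T40: aisle='A1' → outer ELSE → M
bin=T45: aisle='B1' → inner[qty < 389] → N
bin=T52: aisle='C2' → outer ELSE → M
bin=T66: aisle='C2' → outer ELSE → M
bin=T79: aisle='C1' → outer ELSE → M
bin=T80: aisle='C1' → outer ELSE → M
bin=T82: aisle='B2' → inner[weight < 29] → M
bin=T95: aisle='C1' → outer ELSE → M

M, P, N, M, M, M, N, M, M, M, M, M, M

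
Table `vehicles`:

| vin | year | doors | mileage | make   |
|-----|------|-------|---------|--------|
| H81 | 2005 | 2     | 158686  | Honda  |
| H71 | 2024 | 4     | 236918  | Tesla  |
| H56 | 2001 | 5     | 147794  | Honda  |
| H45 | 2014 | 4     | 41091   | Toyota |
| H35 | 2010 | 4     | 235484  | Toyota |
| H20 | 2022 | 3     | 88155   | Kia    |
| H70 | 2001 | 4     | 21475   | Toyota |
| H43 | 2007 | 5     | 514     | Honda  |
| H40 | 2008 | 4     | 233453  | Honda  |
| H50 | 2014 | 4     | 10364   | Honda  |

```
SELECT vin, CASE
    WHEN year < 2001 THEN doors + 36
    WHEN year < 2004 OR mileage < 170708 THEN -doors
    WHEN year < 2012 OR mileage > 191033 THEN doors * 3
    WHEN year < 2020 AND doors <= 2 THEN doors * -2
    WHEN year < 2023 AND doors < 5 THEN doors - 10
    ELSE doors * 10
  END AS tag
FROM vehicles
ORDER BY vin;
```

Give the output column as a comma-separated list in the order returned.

vin=H20: year < 2004 OR mileage < 170708 → -3
vin=H35: year < 2012 OR mileage > 191033 → 12
vin=H40: year < 2012 OR mileage > 191033 → 12
vin=H43: year < 2004 OR mileage < 170708 → -5
vin=H45: year < 2004 OR mileage < 170708 → -4
vin=H50: year < 2004 OR mileage < 170708 → -4
vin=H56: year < 2004 OR mileage < 170708 → -5
vin=H70: year < 2004 OR mileage < 170708 → -4
vin=H71: year < 2012 OR mileage > 191033 → 12
vin=H81: year < 2004 OR mileage < 170708 → -2

-3, 12, 12, -5, -4, -4, -5, -4, 12, -2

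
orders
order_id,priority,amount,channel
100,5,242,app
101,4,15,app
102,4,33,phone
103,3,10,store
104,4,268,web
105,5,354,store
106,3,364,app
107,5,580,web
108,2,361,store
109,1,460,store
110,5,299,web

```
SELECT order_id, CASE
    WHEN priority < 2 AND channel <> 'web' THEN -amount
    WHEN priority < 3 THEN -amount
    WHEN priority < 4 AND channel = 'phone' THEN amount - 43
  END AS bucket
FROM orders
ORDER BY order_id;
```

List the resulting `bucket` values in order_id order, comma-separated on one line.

NULL, NULL, NULL, NULL, NULL, NULL, NULL, NULL, -361, -460, NULL

order_id=100: (no match → NULL) → NULL
order_id=101: (no match → NULL) → NULL
order_id=102: (no match → NULL) → NULL
order_id=103: (no match → NULL) → NULL
order_id=104: (no match → NULL) → NULL
order_id=105: (no match → NULL) → NULL
order_id=106: (no match → NULL) → NULL
order_id=107: (no match → NULL) → NULL
order_id=108: priority < 3 → -361
order_id=109: priority < 2 AND channel <> 'web' → -460
order_id=110: (no match → NULL) → NULL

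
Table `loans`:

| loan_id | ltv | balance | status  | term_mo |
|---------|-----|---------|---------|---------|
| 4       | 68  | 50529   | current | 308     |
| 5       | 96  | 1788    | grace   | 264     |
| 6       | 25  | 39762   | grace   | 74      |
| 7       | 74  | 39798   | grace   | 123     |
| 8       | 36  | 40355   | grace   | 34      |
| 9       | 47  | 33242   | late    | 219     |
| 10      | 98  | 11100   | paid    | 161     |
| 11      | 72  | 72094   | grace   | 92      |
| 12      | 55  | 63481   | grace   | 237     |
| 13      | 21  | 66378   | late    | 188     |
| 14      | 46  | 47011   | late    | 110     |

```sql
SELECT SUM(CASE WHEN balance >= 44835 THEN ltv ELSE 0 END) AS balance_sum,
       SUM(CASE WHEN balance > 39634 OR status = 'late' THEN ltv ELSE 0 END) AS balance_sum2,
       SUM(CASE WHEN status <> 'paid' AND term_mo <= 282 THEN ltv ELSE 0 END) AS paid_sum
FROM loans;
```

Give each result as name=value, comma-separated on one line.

[balance_sum: balance >= 44835]
loan_id=4: ✓ → 68
loan_id=5: ✗
loan_id=6: ✗
loan_id=7: ✗
loan_id=8: ✗
loan_id=9: ✗
loan_id=10: ✗
loan_id=11: ✓ → 72
loan_id=12: ✓ → 55
loan_id=13: ✓ → 21
loan_id=14: ✓ → 46
balance_sum = 68 + 72 + 55 + 21 + 46 = 262
—
[balance_sum2: balance > 39634 OR status = 'late']
loan_id=4: ✓ → 68
loan_id=5: ✗
loan_id=6: ✓ → 25
loan_id=7: ✓ → 74
loan_id=8: ✓ → 36
loan_id=9: ✓ → 47
loan_id=10: ✗
loan_id=11: ✓ → 72
loan_id=12: ✓ → 55
loan_id=13: ✓ → 21
loan_id=14: ✓ → 46
balance_sum2 = 68 + 25 + 74 + 36 + 47 + 72 + 55 + 21 + 46 = 444
—
[paid_sum: status <> 'paid' AND term_mo <= 282]
loan_id=4: ✗
loan_id=5: ✓ → 96
loan_id=6: ✓ → 25
loan_id=7: ✓ → 74
loan_id=8: ✓ → 36
loan_id=9: ✓ → 47
loan_id=10: ✗
loan_id=11: ✓ → 72
loan_id=12: ✓ → 55
loan_id=13: ✓ → 21
loan_id=14: ✓ → 46
paid_sum = 96 + 25 + 74 + 36 + 47 + 72 + 55 + 21 + 46 = 472

balance_sum=262, balance_sum2=444, paid_sum=472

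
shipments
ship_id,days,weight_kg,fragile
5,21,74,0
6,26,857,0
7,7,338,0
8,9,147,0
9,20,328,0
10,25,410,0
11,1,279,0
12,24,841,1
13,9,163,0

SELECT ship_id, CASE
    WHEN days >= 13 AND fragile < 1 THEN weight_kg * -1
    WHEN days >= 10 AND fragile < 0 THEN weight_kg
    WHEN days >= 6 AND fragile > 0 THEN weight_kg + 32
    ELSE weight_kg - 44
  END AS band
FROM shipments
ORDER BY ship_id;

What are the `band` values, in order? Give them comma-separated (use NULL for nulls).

ship_id=5: days >= 13 AND fragile < 1 → -74
ship_id=6: days >= 13 AND fragile < 1 → -857
ship_id=7: ELSE → 294
ship_id=8: ELSE → 103
ship_id=9: days >= 13 AND fragile < 1 → -328
ship_id=10: days >= 13 AND fragile < 1 → -410
ship_id=11: ELSE → 235
ship_id=12: days >= 6 AND fragile > 0 → 873
ship_id=13: ELSE → 119

-74, -857, 294, 103, -328, -410, 235, 873, 119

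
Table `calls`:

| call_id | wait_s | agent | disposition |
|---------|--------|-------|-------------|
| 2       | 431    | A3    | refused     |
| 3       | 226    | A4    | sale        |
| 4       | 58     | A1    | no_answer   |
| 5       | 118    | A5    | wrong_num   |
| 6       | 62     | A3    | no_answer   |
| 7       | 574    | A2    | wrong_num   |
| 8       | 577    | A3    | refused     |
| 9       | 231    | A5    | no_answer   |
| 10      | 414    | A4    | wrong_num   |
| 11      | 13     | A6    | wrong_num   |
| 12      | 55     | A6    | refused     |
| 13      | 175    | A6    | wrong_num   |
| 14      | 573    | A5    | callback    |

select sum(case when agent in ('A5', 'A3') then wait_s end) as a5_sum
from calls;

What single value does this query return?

1992

call_id=2: ✓ → 431
call_id=3: ✗
call_id=4: ✗
call_id=5: ✓ → 118
call_id=6: ✓ → 62
call_id=7: ✗
call_id=8: ✓ → 577
call_id=9: ✓ → 231
call_id=10: ✗
call_id=11: ✗
call_id=12: ✗
call_id=13: ✗
call_id=14: ✓ → 573
a5_sum = 431 + 118 + 62 + 577 + 231 + 573 = 1992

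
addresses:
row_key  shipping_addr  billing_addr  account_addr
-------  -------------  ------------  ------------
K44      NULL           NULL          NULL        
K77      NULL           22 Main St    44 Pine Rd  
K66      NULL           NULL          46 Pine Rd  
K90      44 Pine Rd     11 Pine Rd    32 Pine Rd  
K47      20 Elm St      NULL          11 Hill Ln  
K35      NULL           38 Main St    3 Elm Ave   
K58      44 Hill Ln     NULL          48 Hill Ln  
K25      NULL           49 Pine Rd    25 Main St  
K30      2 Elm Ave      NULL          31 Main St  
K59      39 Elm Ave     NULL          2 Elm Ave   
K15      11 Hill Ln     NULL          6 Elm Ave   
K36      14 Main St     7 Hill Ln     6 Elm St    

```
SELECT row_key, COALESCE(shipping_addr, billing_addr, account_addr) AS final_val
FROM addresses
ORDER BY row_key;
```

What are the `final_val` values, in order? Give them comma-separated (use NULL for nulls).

11 Hill Ln, 49 Pine Rd, 2 Elm Ave, 38 Main St, 14 Main St, NULL, 20 Elm St, 44 Hill Ln, 39 Elm Ave, 46 Pine Rd, 22 Main St, 44 Pine Rd

row_key=K15: shipping_addr=11 Hill Ln → 11 Hill Ln
row_key=K25: shipping_addr=NULL, billing_addr=49 Pine Rd → 49 Pine Rd
row_key=K30: shipping_addr=2 Elm Ave → 2 Elm Ave
row_key=K35: shipping_addr=NULL, billing_addr=38 Main St → 38 Main St
row_key=K36: shipping_addr=14 Main St → 14 Main St
row_key=K44: shipping_addr=NULL, billing_addr=NULL, account_addr=NULL (all NULL) → NULL
row_key=K47: shipping_addr=20 Elm St → 20 Elm St
row_key=K58: shipping_addr=44 Hill Ln → 44 Hill Ln
row_key=K59: shipping_addr=39 Elm Ave → 39 Elm Ave
row_key=K66: shipping_addr=NULL, billing_addr=NULL, account_addr=46 Pine Rd → 46 Pine Rd
row_key=K77: shipping_addr=NULL, billing_addr=22 Main St → 22 Main St
row_key=K90: shipping_addr=44 Pine Rd → 44 Pine Rd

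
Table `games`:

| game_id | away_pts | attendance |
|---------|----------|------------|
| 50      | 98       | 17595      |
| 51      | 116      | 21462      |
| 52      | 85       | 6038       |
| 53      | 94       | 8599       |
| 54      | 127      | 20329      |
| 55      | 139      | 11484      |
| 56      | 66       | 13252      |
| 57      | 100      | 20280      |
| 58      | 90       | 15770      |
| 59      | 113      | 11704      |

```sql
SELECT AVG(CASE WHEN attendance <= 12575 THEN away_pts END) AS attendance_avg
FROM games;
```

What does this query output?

107.75

game_id=50: ✗
game_id=51: ✗
game_id=52: ✓ → 85
game_id=53: ✓ → 94
game_id=54: ✗
game_id=55: ✓ → 139
game_id=56: ✗
game_id=57: ✗
game_id=58: ✗
game_id=59: ✓ → 113
attendance_avg = (85 + 94 + 139 + 113) / 4 = 107.75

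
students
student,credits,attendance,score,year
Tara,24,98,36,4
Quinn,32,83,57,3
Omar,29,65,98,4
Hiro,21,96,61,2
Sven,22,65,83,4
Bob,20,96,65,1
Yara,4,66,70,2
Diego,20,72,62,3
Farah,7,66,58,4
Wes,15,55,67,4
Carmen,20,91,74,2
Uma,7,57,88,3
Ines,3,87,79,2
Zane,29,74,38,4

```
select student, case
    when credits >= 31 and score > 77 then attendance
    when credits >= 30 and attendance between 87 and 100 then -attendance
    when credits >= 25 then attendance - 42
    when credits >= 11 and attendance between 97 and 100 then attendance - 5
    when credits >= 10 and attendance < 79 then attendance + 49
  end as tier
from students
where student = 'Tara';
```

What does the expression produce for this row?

student = Tara: credits=24, attendance=98, score=36, year=4.
credits >= 31 and score > 77 → false
credits >= 30 and attendance between 87 and 100 → false
credits >= 25 → false
credits >= 11 and attendance between 97 and 100 → true → 93

93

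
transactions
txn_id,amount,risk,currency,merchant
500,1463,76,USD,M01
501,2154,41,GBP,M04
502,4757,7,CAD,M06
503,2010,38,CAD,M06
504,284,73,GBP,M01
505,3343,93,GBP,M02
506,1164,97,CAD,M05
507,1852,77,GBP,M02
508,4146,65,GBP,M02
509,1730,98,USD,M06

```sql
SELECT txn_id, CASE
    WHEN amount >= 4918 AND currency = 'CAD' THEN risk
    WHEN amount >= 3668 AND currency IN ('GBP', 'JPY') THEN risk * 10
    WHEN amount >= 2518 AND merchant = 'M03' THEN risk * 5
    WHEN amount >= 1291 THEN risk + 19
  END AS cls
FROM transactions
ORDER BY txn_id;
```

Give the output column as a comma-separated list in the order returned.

95, 60, 26, 57, NULL, 112, NULL, 96, 650, 117

txn_id=500: amount >= 1291 → 95
txn_id=501: amount >= 1291 → 60
txn_id=502: amount >= 1291 → 26
txn_id=503: amount >= 1291 → 57
txn_id=504: (no match → NULL) → NULL
txn_id=505: amount >= 1291 → 112
txn_id=506: (no match → NULL) → NULL
txn_id=507: amount >= 1291 → 96
txn_id=508: amount >= 3668 AND currency IN ('GBP', 'JPY') → 650
txn_id=509: amount >= 1291 → 117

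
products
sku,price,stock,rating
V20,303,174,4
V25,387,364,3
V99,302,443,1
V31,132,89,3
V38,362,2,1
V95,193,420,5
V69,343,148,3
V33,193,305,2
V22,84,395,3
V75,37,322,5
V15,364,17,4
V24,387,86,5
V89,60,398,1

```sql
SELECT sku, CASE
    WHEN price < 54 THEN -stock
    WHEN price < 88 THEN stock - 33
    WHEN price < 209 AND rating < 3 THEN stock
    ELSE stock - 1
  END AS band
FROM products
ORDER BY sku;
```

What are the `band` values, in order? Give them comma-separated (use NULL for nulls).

16, 173, 362, 85, 363, 88, 305, 1, 147, -322, 365, 419, 442

sku=V15: ELSE → 16
sku=V20: ELSE → 173
sku=V22: price < 88 → 362
sku=V24: ELSE → 85
sku=V25: ELSE → 363
sku=V31: ELSE → 88
sku=V33: price < 209 AND rating < 3 → 305
sku=V38: ELSE → 1
sku=V69: ELSE → 147
sku=V75: price < 54 → -322
sku=V89: price < 88 → 365
sku=V95: ELSE → 419
sku=V99: ELSE → 442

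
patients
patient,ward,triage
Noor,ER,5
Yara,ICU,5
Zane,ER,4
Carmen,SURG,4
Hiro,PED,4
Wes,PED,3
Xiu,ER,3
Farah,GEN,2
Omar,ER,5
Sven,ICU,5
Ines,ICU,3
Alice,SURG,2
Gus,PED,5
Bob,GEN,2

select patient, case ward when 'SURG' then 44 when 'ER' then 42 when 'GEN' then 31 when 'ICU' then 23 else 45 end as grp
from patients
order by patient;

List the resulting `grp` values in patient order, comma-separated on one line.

44, 31, 44, 31, 45, 45, 23, 42, 42, 23, 45, 42, 23, 42

patient=Alice: ward='SURG' → 44
patient=Bob: ward='GEN' → 31
patient=Carmen: ward='SURG' → 44
patient=Farah: ward='GEN' → 31
patient=Gus: ELSE → 45
patient=Hiro: ELSE → 45
patient=Ines: ward='ICU' → 23
patient=Noor: ward='ER' → 42
patient=Omar: ward='ER' → 42
patient=Sven: ward='ICU' → 23
patient=Wes: ELSE → 45
patient=Xiu: ward='ER' → 42
patient=Yara: ward='ICU' → 23
patient=Zane: ward='ER' → 42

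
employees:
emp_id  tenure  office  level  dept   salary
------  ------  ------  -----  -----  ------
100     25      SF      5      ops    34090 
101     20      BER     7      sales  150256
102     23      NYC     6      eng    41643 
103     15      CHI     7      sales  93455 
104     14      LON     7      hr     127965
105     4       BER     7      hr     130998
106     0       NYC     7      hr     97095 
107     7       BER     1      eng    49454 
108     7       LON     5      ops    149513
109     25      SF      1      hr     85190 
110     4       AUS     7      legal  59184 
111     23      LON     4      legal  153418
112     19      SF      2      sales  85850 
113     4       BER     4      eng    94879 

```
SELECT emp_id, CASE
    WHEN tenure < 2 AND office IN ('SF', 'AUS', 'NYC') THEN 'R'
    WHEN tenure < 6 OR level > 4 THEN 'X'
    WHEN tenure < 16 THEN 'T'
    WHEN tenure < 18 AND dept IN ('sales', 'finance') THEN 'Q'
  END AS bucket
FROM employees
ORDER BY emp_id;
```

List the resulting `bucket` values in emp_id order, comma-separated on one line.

X, X, X, X, X, X, R, T, X, NULL, X, NULL, NULL, X

emp_id=100: tenure < 6 OR level > 4 → X
emp_id=101: tenure < 6 OR level > 4 → X
emp_id=102: tenure < 6 OR level > 4 → X
emp_id=103: tenure < 6 OR level > 4 → X
emp_id=104: tenure < 6 OR level > 4 → X
emp_id=105: tenure < 6 OR level > 4 → X
emp_id=106: tenure < 2 AND office IN ('SF', 'AUS', 'NYC') → R
emp_id=107: tenure < 16 → T
emp_id=108: tenure < 6 OR level > 4 → X
emp_id=109: (no match → NULL) → NULL
emp_id=110: tenure < 6 OR level > 4 → X
emp_id=111: (no match → NULL) → NULL
emp_id=112: (no match → NULL) → NULL
emp_id=113: tenure < 6 OR level > 4 → X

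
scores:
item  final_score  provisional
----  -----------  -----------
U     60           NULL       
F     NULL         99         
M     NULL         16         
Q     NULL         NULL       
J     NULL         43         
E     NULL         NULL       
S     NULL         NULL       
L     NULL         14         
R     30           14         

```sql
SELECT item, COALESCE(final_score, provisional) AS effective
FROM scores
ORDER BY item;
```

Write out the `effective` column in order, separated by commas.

NULL, 99, 43, 14, 16, NULL, 30, NULL, 60

item=E: final_score=NULL, provisional=NULL (all NULL) → NULL
item=F: final_score=NULL, provisional=99 → 99
item=J: final_score=NULL, provisional=43 → 43
item=L: final_score=NULL, provisional=14 → 14
item=M: final_score=NULL, provisional=16 → 16
item=Q: final_score=NULL, provisional=NULL (all NULL) → NULL
item=R: final_score=30 → 30
item=S: final_score=NULL, provisional=NULL (all NULL) → NULL
item=U: final_score=60 → 60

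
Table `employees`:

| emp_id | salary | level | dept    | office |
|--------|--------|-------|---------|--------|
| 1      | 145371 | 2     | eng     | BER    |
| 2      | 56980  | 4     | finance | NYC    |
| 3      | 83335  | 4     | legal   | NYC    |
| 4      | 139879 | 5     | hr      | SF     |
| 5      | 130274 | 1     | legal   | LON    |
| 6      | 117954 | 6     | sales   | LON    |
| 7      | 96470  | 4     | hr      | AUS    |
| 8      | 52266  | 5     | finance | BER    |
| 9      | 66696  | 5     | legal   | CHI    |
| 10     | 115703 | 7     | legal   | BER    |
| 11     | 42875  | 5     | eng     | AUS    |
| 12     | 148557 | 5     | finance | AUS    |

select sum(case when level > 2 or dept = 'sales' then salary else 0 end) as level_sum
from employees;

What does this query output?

emp_id=1: ✗
emp_id=2: ✓ → 56980
emp_id=3: ✓ → 83335
emp_id=4: ✓ → 139879
emp_id=5: ✗
emp_id=6: ✓ → 117954
emp_id=7: ✓ → 96470
emp_id=8: ✓ → 52266
emp_id=9: ✓ → 66696
emp_id=10: ✓ → 115703
emp_id=11: ✓ → 42875
emp_id=12: ✓ → 148557
level_sum = 56980 + 83335 + 139879 + 117954 + 96470 + 52266 + 66696 + 115703 + 42875 + 148557 = 920715

920715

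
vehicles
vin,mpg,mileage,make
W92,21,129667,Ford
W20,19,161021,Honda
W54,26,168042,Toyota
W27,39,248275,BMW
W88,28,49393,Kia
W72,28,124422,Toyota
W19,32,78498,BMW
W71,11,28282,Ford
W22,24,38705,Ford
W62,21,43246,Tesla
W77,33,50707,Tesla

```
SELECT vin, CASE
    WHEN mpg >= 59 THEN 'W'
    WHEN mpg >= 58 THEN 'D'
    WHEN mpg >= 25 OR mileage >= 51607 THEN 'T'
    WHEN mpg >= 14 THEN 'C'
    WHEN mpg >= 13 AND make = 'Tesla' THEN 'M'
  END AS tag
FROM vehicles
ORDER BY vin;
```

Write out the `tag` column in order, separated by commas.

vin=W19: mpg >= 25 OR mileage >= 51607 → T
vin=W20: mpg >= 25 OR mileage >= 51607 → T
vin=W22: mpg >= 14 → C
vin=W27: mpg >= 25 OR mileage >= 51607 → T
vin=W54: mpg >= 25 OR mileage >= 51607 → T
vin=W62: mpg >= 14 → C
vin=W71: (no match → NULL) → NULL
vin=W72: mpg >= 25 OR mileage >= 51607 → T
vin=W77: mpg >= 25 OR mileage >= 51607 → T
vin=W88: mpg >= 25 OR mileage >= 51607 → T
vin=W92: mpg >= 25 OR mileage >= 51607 → T

T, T, C, T, T, C, NULL, T, T, T, T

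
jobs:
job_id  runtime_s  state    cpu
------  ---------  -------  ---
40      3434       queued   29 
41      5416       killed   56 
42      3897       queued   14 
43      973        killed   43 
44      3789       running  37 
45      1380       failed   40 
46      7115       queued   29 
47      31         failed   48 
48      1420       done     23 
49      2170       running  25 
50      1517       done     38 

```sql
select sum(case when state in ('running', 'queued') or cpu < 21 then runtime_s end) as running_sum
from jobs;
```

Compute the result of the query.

job_id=40: ✓ → 3434
job_id=41: ✗
job_id=42: ✓ → 3897
job_id=43: ✗
job_id=44: ✓ → 3789
job_id=45: ✗
job_id=46: ✓ → 7115
job_id=47: ✗
job_id=48: ✗
job_id=49: ✓ → 2170
job_id=50: ✗
running_sum = 3434 + 3897 + 3789 + 7115 + 2170 = 20405

20405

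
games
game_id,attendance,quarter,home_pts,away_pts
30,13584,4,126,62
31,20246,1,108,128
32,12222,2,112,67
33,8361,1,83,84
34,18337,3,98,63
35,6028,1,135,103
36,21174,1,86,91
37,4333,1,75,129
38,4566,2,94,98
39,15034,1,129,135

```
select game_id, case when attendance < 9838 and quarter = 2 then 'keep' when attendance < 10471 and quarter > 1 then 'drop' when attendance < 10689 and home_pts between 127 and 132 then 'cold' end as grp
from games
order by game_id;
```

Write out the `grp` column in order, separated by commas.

NULL, NULL, NULL, NULL, NULL, NULL, NULL, NULL, keep, NULL

game_id=30: (no match → NULL) → NULL
game_id=31: (no match → NULL) → NULL
game_id=32: (no match → NULL) → NULL
game_id=33: (no match → NULL) → NULL
game_id=34: (no match → NULL) → NULL
game_id=35: (no match → NULL) → NULL
game_id=36: (no match → NULL) → NULL
game_id=37: (no match → NULL) → NULL
game_id=38: attendance < 9838 and quarter = 2 → keep
game_id=39: (no match → NULL) → NULL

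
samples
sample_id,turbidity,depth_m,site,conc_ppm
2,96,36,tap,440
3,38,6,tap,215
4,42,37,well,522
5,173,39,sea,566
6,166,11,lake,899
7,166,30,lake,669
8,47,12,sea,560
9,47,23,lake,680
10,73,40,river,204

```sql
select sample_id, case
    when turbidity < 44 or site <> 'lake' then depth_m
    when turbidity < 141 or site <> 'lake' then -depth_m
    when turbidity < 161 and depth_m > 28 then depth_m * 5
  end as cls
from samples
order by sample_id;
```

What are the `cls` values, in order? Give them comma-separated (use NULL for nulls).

sample_id=2: turbidity < 44 or site <> 'lake' → 36
sample_id=3: turbidity < 44 or site <> 'lake' → 6
sample_id=4: turbidity < 44 or site <> 'lake' → 37
sample_id=5: turbidity < 44 or site <> 'lake' → 39
sample_id=6: (no match → NULL) → NULL
sample_id=7: (no match → NULL) → NULL
sample_id=8: turbidity < 44 or site <> 'lake' → 12
sample_id=9: turbidity < 141 or site <> 'lake' → -23
sample_id=10: turbidity < 44 or site <> 'lake' → 40

36, 6, 37, 39, NULL, NULL, 12, -23, 40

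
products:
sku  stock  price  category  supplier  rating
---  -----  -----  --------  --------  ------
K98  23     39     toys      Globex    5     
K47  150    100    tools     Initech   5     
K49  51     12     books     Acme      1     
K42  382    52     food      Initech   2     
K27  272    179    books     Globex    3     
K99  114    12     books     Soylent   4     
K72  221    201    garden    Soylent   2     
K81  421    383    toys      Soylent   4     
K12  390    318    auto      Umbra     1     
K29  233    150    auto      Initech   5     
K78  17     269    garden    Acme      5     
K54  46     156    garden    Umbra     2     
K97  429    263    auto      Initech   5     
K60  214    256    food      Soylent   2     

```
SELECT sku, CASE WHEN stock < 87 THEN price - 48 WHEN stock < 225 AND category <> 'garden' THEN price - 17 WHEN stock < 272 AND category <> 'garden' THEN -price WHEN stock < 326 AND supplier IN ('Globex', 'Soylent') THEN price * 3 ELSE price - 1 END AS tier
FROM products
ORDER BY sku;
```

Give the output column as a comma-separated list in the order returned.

sku=K12: ELSE → 317
sku=K27: stock < 326 AND supplier IN ('Globex', 'Soylent') → 537
sku=K29: stock < 272 AND category <> 'garden' → -150
sku=K42: ELSE → 51
sku=K47: stock < 225 AND category <> 'garden' → 83
sku=K49: stock < 87 → -36
sku=K54: stock < 87 → 108
sku=K60: stock < 225 AND category <> 'garden' → 239
sku=K72: stock < 326 AND supplier IN ('Globex', 'Soylent') → 603
sku=K78: stock < 87 → 221
sku=K81: ELSE → 382
sku=K97: ELSE → 262
sku=K98: stock < 87 → -9
sku=K99: stock < 225 AND category <> 'garden' → -5

317, 537, -150, 51, 83, -36, 108, 239, 603, 221, 382, 262, -9, -5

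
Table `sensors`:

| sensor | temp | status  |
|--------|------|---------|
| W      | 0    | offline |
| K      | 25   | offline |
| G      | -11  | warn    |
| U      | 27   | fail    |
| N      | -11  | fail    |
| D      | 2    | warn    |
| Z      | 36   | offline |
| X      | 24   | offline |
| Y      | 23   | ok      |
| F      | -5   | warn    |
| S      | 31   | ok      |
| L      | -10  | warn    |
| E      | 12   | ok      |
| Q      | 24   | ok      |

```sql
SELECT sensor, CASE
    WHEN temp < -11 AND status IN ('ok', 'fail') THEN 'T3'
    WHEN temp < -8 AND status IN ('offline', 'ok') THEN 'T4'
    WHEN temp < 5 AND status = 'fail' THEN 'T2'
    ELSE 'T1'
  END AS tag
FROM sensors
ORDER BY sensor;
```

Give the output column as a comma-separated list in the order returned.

sensor=D: ELSE → T1
sensor=E: ELSE → T1
sensor=F: ELSE → T1
sensor=G: ELSE → T1
sensor=K: ELSE → T1
sensor=L: ELSE → T1
sensor=N: temp < 5 AND status = 'fail' → T2
sensor=Q: ELSE → T1
sensor=S: ELSE → T1
sensor=U: ELSE → T1
sensor=W: ELSE → T1
sensor=X: ELSE → T1
sensor=Y: ELSE → T1
sensor=Z: ELSE → T1

T1, T1, T1, T1, T1, T1, T2, T1, T1, T1, T1, T1, T1, T1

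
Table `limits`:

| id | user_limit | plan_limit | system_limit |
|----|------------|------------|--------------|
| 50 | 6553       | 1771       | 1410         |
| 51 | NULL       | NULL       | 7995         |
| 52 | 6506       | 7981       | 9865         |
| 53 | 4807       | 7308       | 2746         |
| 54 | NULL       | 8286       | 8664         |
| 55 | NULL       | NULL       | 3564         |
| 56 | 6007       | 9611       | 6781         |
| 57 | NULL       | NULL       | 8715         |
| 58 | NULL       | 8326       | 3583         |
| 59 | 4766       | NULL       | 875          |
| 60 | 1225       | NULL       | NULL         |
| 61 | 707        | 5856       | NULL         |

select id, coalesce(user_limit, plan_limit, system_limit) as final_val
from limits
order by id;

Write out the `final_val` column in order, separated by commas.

6553, 7995, 6506, 4807, 8286, 3564, 6007, 8715, 8326, 4766, 1225, 707

id=50: user_limit=6553 → 6553
id=51: user_limit=NULL, plan_limit=NULL, system_limit=7995 → 7995
id=52: user_limit=6506 → 6506
id=53: user_limit=4807 → 4807
id=54: user_limit=NULL, plan_limit=8286 → 8286
id=55: user_limit=NULL, plan_limit=NULL, system_limit=3564 → 3564
id=56: user_limit=6007 → 6007
id=57: user_limit=NULL, plan_limit=NULL, system_limit=8715 → 8715
id=58: user_limit=NULL, plan_limit=8326 → 8326
id=59: user_limit=4766 → 4766
id=60: user_limit=1225 → 1225
id=61: user_limit=707 → 707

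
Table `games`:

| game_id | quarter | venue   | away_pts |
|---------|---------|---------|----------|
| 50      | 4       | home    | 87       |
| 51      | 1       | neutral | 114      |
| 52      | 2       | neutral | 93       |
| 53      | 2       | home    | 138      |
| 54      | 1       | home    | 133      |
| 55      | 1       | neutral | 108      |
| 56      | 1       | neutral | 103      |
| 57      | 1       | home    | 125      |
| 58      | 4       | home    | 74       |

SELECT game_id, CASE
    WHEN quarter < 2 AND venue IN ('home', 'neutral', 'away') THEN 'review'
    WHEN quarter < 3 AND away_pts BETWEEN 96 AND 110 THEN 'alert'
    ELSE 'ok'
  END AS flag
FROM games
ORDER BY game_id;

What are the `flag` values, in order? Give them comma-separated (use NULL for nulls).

ok, review, ok, ok, review, review, review, review, ok

game_id=50: ELSE → ok
game_id=51: quarter < 2 AND venue IN ('home', 'neutral', 'away') → review
game_id=52: ELSE → ok
game_id=53: ELSE → ok
game_id=54: quarter < 2 AND venue IN ('home', 'neutral', 'away') → review
game_id=55: quarter < 2 AND venue IN ('home', 'neutral', 'away') → review
game_id=56: quarter < 2 AND venue IN ('home', 'neutral', 'away') → review
game_id=57: quarter < 2 AND venue IN ('home', 'neutral', 'away') → review
game_id=58: ELSE → ok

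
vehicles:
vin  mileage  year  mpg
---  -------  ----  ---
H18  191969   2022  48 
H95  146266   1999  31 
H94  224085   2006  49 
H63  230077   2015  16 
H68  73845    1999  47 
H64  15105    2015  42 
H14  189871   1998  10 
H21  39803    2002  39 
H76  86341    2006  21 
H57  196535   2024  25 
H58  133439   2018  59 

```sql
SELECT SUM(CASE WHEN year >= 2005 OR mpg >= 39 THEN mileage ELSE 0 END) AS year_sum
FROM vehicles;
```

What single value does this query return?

vin=H18: ✓ → 191969
vin=H95: ✗
vin=H94: ✓ → 224085
vin=H63: ✓ → 230077
vin=H68: ✓ → 73845
vin=H64: ✓ → 15105
vin=H14: ✗
vin=H21: ✓ → 39803
vin=H76: ✓ → 86341
vin=H57: ✓ → 196535
vin=H58: ✓ → 133439
year_sum = 191969 + 224085 + 230077 + 73845 + 15105 + 39803 + 86341 + 196535 + 133439 = 1191199

1191199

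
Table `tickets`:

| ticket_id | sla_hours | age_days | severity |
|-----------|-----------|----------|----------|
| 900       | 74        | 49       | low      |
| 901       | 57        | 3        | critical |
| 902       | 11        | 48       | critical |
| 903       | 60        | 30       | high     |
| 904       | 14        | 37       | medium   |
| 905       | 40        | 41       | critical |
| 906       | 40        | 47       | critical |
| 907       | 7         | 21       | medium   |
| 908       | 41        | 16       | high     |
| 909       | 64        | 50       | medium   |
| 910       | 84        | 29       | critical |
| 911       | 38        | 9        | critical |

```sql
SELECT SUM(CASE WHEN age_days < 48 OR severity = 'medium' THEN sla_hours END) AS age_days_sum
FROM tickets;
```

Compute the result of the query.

ticket_id=900: ✗
ticket_id=901: ✓ → 57
ticket_id=902: ✗
ticket_id=903: ✓ → 60
ticket_id=904: ✓ → 14
ticket_id=905: ✓ → 40
ticket_id=906: ✓ → 40
ticket_id=907: ✓ → 7
ticket_id=908: ✓ → 41
ticket_id=909: ✓ → 64
ticket_id=910: ✓ → 84
ticket_id=911: ✓ → 38
age_days_sum = 57 + 60 + 14 + 40 + 40 + 7 + 41 + 64 + 84 + 38 = 445

445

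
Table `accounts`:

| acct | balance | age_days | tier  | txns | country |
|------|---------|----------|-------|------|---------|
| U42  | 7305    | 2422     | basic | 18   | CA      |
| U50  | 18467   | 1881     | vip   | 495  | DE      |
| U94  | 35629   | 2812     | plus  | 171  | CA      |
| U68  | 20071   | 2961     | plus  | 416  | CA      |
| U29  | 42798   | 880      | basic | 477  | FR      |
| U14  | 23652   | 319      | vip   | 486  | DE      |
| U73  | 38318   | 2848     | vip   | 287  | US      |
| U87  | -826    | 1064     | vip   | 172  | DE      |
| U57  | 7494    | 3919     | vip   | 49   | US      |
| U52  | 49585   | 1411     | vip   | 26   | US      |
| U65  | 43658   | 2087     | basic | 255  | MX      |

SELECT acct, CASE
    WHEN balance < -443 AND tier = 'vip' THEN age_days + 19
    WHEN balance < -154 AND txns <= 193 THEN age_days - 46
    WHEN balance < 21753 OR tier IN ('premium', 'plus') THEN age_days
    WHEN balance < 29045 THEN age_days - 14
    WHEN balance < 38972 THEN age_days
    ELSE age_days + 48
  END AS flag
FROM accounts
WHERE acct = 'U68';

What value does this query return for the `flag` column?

acct = U68: balance=20071, age_days=2961, tier=plus, txns=416, country=CA.
balance < -443 AND tier = 'vip' → false
balance < -154 AND txns <= 193 → false
balance < 21753 OR tier IN ('premium', 'plus') → true → 2961

2961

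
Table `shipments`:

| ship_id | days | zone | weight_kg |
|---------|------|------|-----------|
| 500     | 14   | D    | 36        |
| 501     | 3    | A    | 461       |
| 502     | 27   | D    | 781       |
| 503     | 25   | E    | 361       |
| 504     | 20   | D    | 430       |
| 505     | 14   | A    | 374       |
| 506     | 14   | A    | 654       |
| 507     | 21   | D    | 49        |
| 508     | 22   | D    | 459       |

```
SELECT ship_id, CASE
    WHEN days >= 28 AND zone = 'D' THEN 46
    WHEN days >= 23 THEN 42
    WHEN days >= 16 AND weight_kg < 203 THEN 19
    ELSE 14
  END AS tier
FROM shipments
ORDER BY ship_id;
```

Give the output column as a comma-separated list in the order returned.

14, 14, 42, 42, 14, 14, 14, 19, 14

ship_id=500: ELSE → 14
ship_id=501: ELSE → 14
ship_id=502: days >= 23 → 42
ship_id=503: days >= 23 → 42
ship_id=504: ELSE → 14
ship_id=505: ELSE → 14
ship_id=506: ELSE → 14
ship_id=507: days >= 16 AND weight_kg < 203 → 19
ship_id=508: ELSE → 14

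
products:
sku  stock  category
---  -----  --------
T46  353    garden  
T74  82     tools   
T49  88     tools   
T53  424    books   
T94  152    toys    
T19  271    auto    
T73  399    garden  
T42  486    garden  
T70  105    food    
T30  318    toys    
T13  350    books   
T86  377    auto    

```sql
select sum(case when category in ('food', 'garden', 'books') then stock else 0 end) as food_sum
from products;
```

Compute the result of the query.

2117

sku=T46: ✓ → 353
sku=T74: ✗
sku=T49: ✗
sku=T53: ✓ → 424
sku=T94: ✗
sku=T19: ✗
sku=T73: ✓ → 399
sku=T42: ✓ → 486
sku=T70: ✓ → 105
sku=T30: ✗
sku=T13: ✓ → 350
sku=T86: ✗
food_sum = 353 + 424 + 399 + 486 + 105 + 350 = 2117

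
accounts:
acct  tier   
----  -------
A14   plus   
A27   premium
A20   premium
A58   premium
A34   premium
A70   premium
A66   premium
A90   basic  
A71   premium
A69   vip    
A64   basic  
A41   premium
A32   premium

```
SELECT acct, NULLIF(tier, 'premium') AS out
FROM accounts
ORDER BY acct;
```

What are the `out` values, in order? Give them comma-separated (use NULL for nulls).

plus, NULL, NULL, NULL, NULL, NULL, NULL, basic, NULL, vip, NULL, NULL, basic

acct=A14: tier=plus vs premium: differ → plus
acct=A20: tier=premium vs premium: equal → NULL
acct=A27: tier=premium vs premium: equal → NULL
acct=A32: tier=premium vs premium: equal → NULL
acct=A34: tier=premium vs premium: equal → NULL
acct=A41: tier=premium vs premium: equal → NULL
acct=A58: tier=premium vs premium: equal → NULL
acct=A64: tier=basic vs premium: differ → basic
acct=A66: tier=premium vs premium: equal → NULL
acct=A69: tier=vip vs premium: differ → vip
acct=A70: tier=premium vs premium: equal → NULL
acct=A71: tier=premium vs premium: equal → NULL
acct=A90: tier=basic vs premium: differ → basic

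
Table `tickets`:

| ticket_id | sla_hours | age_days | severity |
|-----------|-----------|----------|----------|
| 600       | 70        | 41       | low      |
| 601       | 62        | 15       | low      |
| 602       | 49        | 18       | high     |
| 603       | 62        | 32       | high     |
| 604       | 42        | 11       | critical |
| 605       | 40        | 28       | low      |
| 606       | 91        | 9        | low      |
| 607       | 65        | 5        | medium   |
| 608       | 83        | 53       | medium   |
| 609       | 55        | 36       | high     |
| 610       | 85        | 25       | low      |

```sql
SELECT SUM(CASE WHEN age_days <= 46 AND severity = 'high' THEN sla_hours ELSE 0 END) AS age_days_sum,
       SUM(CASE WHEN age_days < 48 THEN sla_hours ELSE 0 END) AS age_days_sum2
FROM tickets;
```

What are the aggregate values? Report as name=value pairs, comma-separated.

age_days_sum=166, age_days_sum2=621

[age_days_sum: age_days <= 46 AND severity = 'high']
ticket_id=600: ✗
ticket_id=601: ✗
ticket_id=602: ✓ → 49
ticket_id=603: ✓ → 62
ticket_id=604: ✗
ticket_id=605: ✗
ticket_id=606: ✗
ticket_id=607: ✗
ticket_id=608: ✗
ticket_id=609: ✓ → 55
ticket_id=610: ✗
age_days_sum = 49 + 62 + 55 = 166
—
[age_days_sum2: age_days < 48]
ticket_id=600: ✓ → 70
ticket_id=601: ✓ → 62
ticket_id=602: ✓ → 49
ticket_id=603: ✓ → 62
ticket_id=604: ✓ → 42
ticket_id=605: ✓ → 40
ticket_id=606: ✓ → 91
ticket_id=607: ✓ → 65
ticket_id=608: ✗
ticket_id=609: ✓ → 55
ticket_id=610: ✓ → 85
age_days_sum2 = 70 + 62 + 49 + 62 + 42 + 40 + 91 + 65 + 55 + 85 = 621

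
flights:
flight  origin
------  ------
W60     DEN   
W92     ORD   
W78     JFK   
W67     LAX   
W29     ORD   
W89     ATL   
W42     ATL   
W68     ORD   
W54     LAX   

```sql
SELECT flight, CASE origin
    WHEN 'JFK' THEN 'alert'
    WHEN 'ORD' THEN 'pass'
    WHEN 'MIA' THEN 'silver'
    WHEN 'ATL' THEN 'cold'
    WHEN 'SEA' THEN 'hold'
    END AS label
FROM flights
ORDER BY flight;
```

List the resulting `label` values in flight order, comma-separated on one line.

flight=W29: origin='ORD' → pass
flight=W42: origin='ATL' → cold
flight=W54: (no match → NULL) → NULL
flight=W60: (no match → NULL) → NULL
flight=W67: (no match → NULL) → NULL
flight=W68: origin='ORD' → pass
flight=W78: origin='JFK' → alert
flight=W89: origin='ATL' → cold
flight=W92: origin='ORD' → pass

pass, cold, NULL, NULL, NULL, pass, alert, cold, pass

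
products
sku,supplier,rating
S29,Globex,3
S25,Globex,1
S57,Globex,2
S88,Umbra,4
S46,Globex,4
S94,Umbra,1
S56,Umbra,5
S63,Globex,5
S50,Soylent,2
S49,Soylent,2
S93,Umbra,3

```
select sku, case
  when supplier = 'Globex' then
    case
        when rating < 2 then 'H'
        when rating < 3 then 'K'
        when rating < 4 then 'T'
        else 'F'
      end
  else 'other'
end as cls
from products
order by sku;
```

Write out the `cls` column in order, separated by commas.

H, T, F, other, other, other, K, F, other, other, other

sku=S25: supplier='Globex' → inner[rating < 2] → H
sku=S29: supplier='Globex' → inner[rating < 4] → T
sku=S46: supplier='Globex' → inner[ELSE] → F
sku=S49: supplier='Soylent' → outer ELSE → other
sku=S50: supplier='Soylent' → outer ELSE → other
sku=S56: supplier='Umbra' → outer ELSE → other
sku=S57: supplier='Globex' → inner[rating < 3] → K
sku=S63: supplier='Globex' → inner[ELSE] → F
sku=S88: supplier='Umbra' → outer ELSE → other
sku=S93: supplier='Umbra' → outer ELSE → other
sku=S94: supplier='Umbra' → outer ELSE → other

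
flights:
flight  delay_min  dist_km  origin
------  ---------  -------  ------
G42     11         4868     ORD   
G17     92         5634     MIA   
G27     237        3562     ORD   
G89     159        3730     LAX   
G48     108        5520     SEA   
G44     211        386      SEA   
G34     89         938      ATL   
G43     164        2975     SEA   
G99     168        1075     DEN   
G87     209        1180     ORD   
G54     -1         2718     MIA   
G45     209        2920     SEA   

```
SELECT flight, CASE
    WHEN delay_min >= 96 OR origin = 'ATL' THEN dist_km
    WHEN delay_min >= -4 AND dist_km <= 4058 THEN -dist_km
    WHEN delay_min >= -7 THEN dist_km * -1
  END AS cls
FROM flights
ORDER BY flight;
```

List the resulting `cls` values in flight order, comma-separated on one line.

flight=G17: delay_min >= -7 → -5634
flight=G27: delay_min >= 96 OR origin = 'ATL' → 3562
flight=G34: delay_min >= 96 OR origin = 'ATL' → 938
flight=G42: delay_min >= -7 → -4868
flight=G43: delay_min >= 96 OR origin = 'ATL' → 2975
flight=G44: delay_min >= 96 OR origin = 'ATL' → 386
flight=G45: delay_min >= 96 OR origin = 'ATL' → 2920
flight=G48: delay_min >= 96 OR origin = 'ATL' → 5520
flight=G54: delay_min >= -4 AND dist_km <= 4058 → -2718
flight=G87: delay_min >= 96 OR origin = 'ATL' → 1180
flight=G89: delay_min >= 96 OR origin = 'ATL' → 3730
flight=G99: delay_min >= 96 OR origin = 'ATL' → 1075

-5634, 3562, 938, -4868, 2975, 386, 2920, 5520, -2718, 1180, 3730, 1075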